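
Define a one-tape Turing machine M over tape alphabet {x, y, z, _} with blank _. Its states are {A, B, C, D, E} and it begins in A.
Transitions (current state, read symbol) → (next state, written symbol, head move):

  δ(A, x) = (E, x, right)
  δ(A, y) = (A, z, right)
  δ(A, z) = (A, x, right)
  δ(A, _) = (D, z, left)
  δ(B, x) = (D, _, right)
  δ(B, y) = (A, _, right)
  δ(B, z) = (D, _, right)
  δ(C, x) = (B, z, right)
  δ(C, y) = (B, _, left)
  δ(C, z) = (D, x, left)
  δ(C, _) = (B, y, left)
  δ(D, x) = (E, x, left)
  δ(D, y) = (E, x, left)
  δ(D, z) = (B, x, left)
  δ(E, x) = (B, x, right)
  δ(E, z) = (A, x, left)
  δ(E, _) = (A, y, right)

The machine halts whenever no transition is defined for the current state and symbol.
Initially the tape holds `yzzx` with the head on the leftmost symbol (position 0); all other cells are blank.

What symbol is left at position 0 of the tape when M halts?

A | [y]zzx__   read y → write z, move right, go to A
A | z[z]zx__   read z → write x, move right, go to A
A | zx[z]x__   read z → write x, move right, go to A
A | zxx[x]__   read x → write x, move right, go to E
E | zxxx[_]_   read _ → write y, move right, go to A
A | zxxxy[_]   read _ → write z, move left, go to D
D | zxxx[y]z   read y → write x, move left, go to E
E | zxx[x]xz   read x → write x, move right, go to B
B | zxxx[x]z   read x → write _, move right, go to D
D | zxxx_[z]   read z → write x, move left, go to B
B | zxxx[_]x
Cell 0 holds z when M halts.

z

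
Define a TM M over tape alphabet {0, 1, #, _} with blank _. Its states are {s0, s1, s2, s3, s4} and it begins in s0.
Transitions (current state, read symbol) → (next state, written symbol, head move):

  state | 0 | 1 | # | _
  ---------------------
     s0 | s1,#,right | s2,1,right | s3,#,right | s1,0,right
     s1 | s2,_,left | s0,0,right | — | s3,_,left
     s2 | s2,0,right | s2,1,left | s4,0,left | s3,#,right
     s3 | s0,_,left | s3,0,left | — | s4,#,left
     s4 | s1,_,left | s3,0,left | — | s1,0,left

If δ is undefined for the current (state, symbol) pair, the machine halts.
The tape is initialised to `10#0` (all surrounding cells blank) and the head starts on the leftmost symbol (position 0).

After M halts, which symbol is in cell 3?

#

state=s0 head=0 tape=[1]0#0   (s0,1)→(s2,1,right)
state=s2 head=1 tape=1[0]#0   (s2,0)→(s2,0,right)
state=s2 head=2 tape=10[#]0   (s2,#)→(s4,0,left)
state=s4 head=1 tape=1[0]00   (s4,0)→(s1,_,left)
state=s1 head=0 tape=[1]_00   (s1,1)→(s0,0,right)
state=s0 head=1 tape=0[_]00   (s0,_)→(s1,0,right)
state=s1 head=2 tape=00[0]0   (s1,0)→(s2,_,left)
state=s2 head=1 tape=0[0]_0   (s2,0)→(s2,0,right)
state=s2 head=2 tape=00[_]0   (s2,_)→(s3,#,right)
state=s3 head=3 tape=00#[0]   (s3,0)→(s0,_,left)
state=s0 head=2 tape=00[#]_   (s0,#)→(s3,#,right)
state=s3 head=3 tape=00#[_]   (s3,_)→(s4,#,left)
state=s4 head=2 tape=00[#]#
Cell 3 holds # when M halts.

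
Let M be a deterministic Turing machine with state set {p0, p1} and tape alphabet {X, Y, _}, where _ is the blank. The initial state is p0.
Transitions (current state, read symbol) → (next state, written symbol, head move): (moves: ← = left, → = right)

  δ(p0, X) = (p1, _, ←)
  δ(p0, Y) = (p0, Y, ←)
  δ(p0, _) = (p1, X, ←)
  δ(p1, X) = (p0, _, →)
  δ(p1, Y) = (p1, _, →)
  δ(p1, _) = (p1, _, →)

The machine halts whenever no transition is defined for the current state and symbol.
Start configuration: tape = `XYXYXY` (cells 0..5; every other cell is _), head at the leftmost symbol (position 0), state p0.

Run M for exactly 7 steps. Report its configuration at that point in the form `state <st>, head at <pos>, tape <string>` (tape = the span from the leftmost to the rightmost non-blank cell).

state=p0 head=0 tape=_[X]YXYXY   (p0,X)→(p1,_,←)
state=p1 head=-1 tape=[_]_YXYXY   (p1,_)→(p1,_,→)
state=p1 head=0 tape=_[_]YXYXY   (p1,_)→(p1,_,→)
state=p1 head=1 tape=__[Y]XYXY   (p1,Y)→(p1,_,→)
state=p1 head=2 tape=___[X]YXY   (p1,X)→(p0,_,→)
state=p0 head=3 tape=____[Y]XY   (p0,Y)→(p0,Y,←)
state=p0 head=2 tape=___[_]YXY   (p0,_)→(p1,X,←)
state=p1 head=1 tape=__[_]XYXY
After 7 steps: state p1, head at 1, tape XYXY.

state p1, head at 1, tape XYXY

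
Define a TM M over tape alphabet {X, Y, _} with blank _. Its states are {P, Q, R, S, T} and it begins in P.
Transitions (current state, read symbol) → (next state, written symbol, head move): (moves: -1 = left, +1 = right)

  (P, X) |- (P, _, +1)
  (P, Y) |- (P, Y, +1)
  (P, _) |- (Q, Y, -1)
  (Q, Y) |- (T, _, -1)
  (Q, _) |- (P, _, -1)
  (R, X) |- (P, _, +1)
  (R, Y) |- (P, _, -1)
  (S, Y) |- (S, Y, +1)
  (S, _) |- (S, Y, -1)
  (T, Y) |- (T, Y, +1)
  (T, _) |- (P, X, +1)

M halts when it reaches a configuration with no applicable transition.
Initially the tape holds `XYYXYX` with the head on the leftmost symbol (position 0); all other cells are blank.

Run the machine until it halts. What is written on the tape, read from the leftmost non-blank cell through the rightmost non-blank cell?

YYXYYY

state=P head=0 tape=[X]YYXYX_   (P,X)→(P,_,+1)
state=P head=1 tape=_[Y]YXYX_   (P,Y)→(P,Y,+1)
state=P head=2 tape=_Y[Y]XYX_   (P,Y)→(P,Y,+1)
state=P head=3 tape=_YY[X]YX_   (P,X)→(P,_,+1)
state=P head=4 tape=_YY_[Y]X_   (P,Y)→(P,Y,+1)
state=P head=5 tape=_YY_Y[X]_   (P,X)→(P,_,+1)
state=P head=6 tape=_YY_Y_[_]   (P,_)→(Q,Y,-1)
state=Q head=5 tape=_YY_Y[_]Y   (Q,_)→(P,_,-1)
state=P head=4 tape=_YY_[Y]_Y   (P,Y)→(P,Y,+1)
state=P head=5 tape=_YY_Y[_]Y   (P,_)→(Q,Y,-1)
state=Q head=4 tape=_YY_[Y]YY   (Q,Y)→(T,_,-1)
state=T head=3 tape=_YY[_]_YY   (T,_)→(P,X,+1)
state=P head=4 tape=_YYX[_]YY   (P,_)→(Q,Y,-1)
state=Q head=3 tape=_YY[X]YYY
The non-blank tape span at halt is YYXYYY.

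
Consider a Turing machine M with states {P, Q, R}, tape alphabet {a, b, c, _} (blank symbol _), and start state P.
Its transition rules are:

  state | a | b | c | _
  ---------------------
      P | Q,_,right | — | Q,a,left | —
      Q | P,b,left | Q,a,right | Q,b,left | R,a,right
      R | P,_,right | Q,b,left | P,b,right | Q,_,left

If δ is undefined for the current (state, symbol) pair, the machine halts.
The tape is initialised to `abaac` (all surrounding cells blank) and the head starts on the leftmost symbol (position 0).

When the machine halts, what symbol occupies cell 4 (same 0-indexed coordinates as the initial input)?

P | [a]baac   read a → write _, move right, go to Q
Q | _[b]aac   read b → write a, move right, go to Q
Q | _a[a]ac   read a → write b, move left, go to P
P | _[a]bac   read a → write _, move right, go to Q
Q | __[b]ac   read b → write a, move right, go to Q
Q | __a[a]c   read a → write b, move left, go to P
P | __[a]bc   read a → write _, move right, go to Q
Q | ___[b]c   read b → write a, move right, go to Q
Q | ___a[c]   read c → write b, move left, go to Q
Q | ___[a]b   read a → write b, move left, go to P
P | __[_]bb
Cell 4 holds b when M halts.

b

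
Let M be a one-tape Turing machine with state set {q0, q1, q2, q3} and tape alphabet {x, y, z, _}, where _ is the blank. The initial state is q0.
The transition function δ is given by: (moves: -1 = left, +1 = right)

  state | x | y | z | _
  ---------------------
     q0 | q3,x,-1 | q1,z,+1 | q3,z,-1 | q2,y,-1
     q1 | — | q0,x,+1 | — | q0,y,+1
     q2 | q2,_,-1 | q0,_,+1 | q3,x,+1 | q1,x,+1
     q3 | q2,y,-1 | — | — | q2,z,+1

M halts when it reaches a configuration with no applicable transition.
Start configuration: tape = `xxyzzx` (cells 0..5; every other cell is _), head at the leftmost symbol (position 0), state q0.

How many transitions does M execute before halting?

12

state=q0 head=0 tape=_[x]xyzzx   (q0,x)→(q3,x,-1)
state=q3 head=-1 tape=[_]xxyzzx   (q3,_)→(q2,z,+1)
state=q2 head=0 tape=z[x]xyzzx   (q2,x)→(q2,_,-1)
state=q2 head=-1 tape=[z]_xyzzx   (q2,z)→(q3,x,+1)
state=q3 head=0 tape=x[_]xyzzx   (q3,_)→(q2,z,+1)
state=q2 head=1 tape=xz[x]yzzx   (q2,x)→(q2,_,-1)
state=q2 head=0 tape=x[z]_yzzx   (q2,z)→(q3,x,+1)
state=q3 head=1 tape=xx[_]yzzx   (q3,_)→(q2,z,+1)
state=q2 head=2 tape=xxz[y]zzx   (q2,y)→(q0,_,+1)
state=q0 head=3 tape=xxz_[z]zx   (q0,z)→(q3,z,-1)
state=q3 head=2 tape=xxz[_]zzx   (q3,_)→(q2,z,+1)
state=q2 head=3 tape=xxzz[z]zx   (q2,z)→(q3,x,+1)
state=q3 head=4 tape=xxzzx[z]x
M halts after 12 transitions.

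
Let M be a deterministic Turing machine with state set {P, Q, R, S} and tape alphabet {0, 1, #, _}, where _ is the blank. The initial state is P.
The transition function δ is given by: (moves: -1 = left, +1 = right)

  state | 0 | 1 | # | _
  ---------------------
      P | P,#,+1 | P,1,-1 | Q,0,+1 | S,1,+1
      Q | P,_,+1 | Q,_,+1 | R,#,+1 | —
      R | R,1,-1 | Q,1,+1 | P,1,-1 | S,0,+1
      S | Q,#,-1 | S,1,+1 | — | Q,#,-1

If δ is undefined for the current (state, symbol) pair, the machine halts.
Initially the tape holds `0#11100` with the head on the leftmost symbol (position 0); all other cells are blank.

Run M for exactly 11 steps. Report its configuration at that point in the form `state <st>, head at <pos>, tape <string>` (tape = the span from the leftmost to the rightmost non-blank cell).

P | [0]#11100___   read 0 → write #, move +1, go to P
P | #[#]11100___   read # → write 0, move +1, go to Q
Q | #0[1]1100___   read 1 → write _, move +1, go to Q
Q | #0_[1]100___   read 1 → write _, move +1, go to Q
Q | #0__[1]00___   read 1 → write _, move +1, go to Q
Q | #0___[0]0___   read 0 → write _, move +1, go to P
P | #0____[0]___   read 0 → write #, move +1, go to P
P | #0____#[_]__   read _ → write 1, move +1, go to S
S | #0____#1[_]_   read _ → write #, move -1, go to Q
Q | #0____#[1]#_   read 1 → write _, move +1, go to Q
Q | #0____#_[#]_   read # → write #, move +1, go to R
R | #0____#_#[_]
After 11 steps: state R, head at 9, tape #0____#_#.

state R, head at 9, tape #0____#_#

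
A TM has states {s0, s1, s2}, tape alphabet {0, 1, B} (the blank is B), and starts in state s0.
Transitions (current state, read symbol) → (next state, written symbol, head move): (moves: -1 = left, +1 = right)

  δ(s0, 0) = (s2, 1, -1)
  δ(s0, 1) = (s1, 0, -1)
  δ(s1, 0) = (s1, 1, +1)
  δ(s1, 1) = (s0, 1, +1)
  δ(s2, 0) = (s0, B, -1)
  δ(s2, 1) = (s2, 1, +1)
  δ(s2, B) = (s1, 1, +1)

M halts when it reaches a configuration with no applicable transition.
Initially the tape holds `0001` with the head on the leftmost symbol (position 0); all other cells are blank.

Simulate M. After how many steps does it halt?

14

state=s0 head=0 tape=B[0]001B   (s0,0)→(s2,1,-1)
state=s2 head=-1 tape=[B]1001B   (s2,B)→(s1,1,+1)
state=s1 head=0 tape=1[1]001B   (s1,1)→(s0,1,+1)
state=s0 head=1 tape=11[0]01B   (s0,0)→(s2,1,-1)
state=s2 head=0 tape=1[1]101B   (s2,1)→(s2,1,+1)
state=s2 head=1 tape=11[1]01B   (s2,1)→(s2,1,+1)
state=s2 head=2 tape=111[0]1B   (s2,0)→(s0,B,-1)
state=s0 head=1 tape=11[1]B1B   (s0,1)→(s1,0,-1)
state=s1 head=0 tape=1[1]0B1B   (s1,1)→(s0,1,+1)
state=s0 head=1 tape=11[0]B1B   (s0,0)→(s2,1,-1)
state=s2 head=0 tape=1[1]1B1B   (s2,1)→(s2,1,+1)
state=s2 head=1 tape=11[1]B1B   (s2,1)→(s2,1,+1)
state=s2 head=2 tape=111[B]1B   (s2,B)→(s1,1,+1)
state=s1 head=3 tape=1111[1]B   (s1,1)→(s0,1,+1)
state=s0 head=4 tape=11111[B]
M halts after 14 transitions.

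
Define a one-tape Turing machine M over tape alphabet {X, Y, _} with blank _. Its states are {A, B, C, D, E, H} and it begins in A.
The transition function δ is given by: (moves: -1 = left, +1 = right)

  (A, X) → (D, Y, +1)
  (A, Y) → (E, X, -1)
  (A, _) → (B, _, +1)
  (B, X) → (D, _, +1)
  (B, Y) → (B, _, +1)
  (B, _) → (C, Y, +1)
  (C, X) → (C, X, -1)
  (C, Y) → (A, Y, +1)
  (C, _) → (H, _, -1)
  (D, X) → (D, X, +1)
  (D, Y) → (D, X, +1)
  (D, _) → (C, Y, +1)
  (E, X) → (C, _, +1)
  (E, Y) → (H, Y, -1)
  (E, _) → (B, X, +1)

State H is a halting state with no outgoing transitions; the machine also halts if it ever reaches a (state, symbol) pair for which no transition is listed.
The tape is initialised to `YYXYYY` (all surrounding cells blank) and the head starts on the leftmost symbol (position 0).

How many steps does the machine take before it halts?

state=A head=0 tape=_[Y]YXYYY__   (A,Y)→(E,X,-1)
state=E head=-1 tape=[_]XYXYYY__   (E,_)→(B,X,+1)
state=B head=0 tape=X[X]YXYYY__   (B,X)→(D,_,+1)
state=D head=1 tape=X_[Y]XYYY__   (D,Y)→(D,X,+1)
state=D head=2 tape=X_X[X]YYY__   (D,X)→(D,X,+1)
state=D head=3 tape=X_XX[Y]YY__   (D,Y)→(D,X,+1)
state=D head=4 tape=X_XXX[Y]Y__   (D,Y)→(D,X,+1)
state=D head=5 tape=X_XXXX[Y]__   (D,Y)→(D,X,+1)
state=D head=6 tape=X_XXXXX[_]_   (D,_)→(C,Y,+1)
state=C head=7 tape=X_XXXXXY[_]   (C,_)→(H,_,-1)
state=H head=6 tape=X_XXXXX[Y]_
M halts after 10 transitions.

10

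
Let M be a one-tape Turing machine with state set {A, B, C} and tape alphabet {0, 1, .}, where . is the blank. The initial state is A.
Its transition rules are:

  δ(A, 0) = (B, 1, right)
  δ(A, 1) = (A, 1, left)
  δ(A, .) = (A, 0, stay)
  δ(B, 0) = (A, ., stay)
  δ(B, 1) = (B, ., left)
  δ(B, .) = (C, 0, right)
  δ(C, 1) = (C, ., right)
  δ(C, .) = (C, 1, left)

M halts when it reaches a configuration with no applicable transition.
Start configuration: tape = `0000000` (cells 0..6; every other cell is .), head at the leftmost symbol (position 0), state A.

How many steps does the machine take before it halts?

state=A head=0 tape=[0]000000..   (A,0)→(B,1,right)
state=B head=1 tape=1[0]00000..   (B,0)→(A,.,stay)
state=A head=1 tape=1[.]00000..   (A,.)→(A,0,stay)
state=A head=1 tape=1[0]00000..   (A,0)→(B,1,right)
state=B head=2 tape=11[0]0000..   (B,0)→(A,.,stay)
state=A head=2 tape=11[.]0000..   (A,.)→(A,0,stay)
state=A head=2 tape=11[0]0000..   (A,0)→(B,1,right)
state=B head=3 tape=111[0]000..   (B,0)→(A,.,stay)
state=A head=3 tape=111[.]000..   (A,.)→(A,0,stay)
state=A head=3 tape=111[0]000..   (A,0)→(B,1,right)
state=B head=4 tape=1111[0]00..   (B,0)→(A,.,stay)
state=A head=4 tape=1111[.]00..   (A,.)→(A,0,stay)
state=A head=4 tape=1111[0]00..   (A,0)→(B,1,right)
state=B head=5 tape=11111[0]0..   (B,0)→(A,.,stay)
state=A head=5 tape=11111[.]0..   (A,.)→(A,0,stay)
state=A head=5 tape=11111[0]0..   (A,0)→(B,1,right)
state=B head=6 tape=111111[0]..   (B,0)→(A,.,stay)
state=A head=6 tape=111111[.]..   (A,.)→(A,0,stay)
state=A head=6 tape=111111[0]..   (A,0)→(B,1,right)
state=B head=7 tape=1111111[.].   (B,.)→(C,0,right)
state=C head=8 tape=11111110[.]   (C,.)→(C,1,left)
state=C head=7 tape=1111111[0]1
M halts after 21 transitions.

21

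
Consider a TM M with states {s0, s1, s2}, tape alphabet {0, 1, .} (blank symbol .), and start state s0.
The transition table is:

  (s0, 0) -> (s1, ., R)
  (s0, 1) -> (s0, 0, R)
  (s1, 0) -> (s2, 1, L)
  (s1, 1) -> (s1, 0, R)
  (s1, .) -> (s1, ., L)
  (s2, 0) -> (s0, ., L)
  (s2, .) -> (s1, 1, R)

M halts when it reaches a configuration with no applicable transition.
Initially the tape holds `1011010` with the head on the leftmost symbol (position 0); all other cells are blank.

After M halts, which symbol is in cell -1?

state=s0 head=0 tape=.[1]011010   (s0,1)→(s0,0,R)
state=s0 head=1 tape=.0[0]11010   (s0,0)→(s1,.,R)
state=s1 head=2 tape=.0.[1]1010   (s1,1)→(s1,0,R)
state=s1 head=3 tape=.0.0[1]010   (s1,1)→(s1,0,R)
state=s1 head=4 tape=.0.00[0]10   (s1,0)→(s2,1,L)
state=s2 head=3 tape=.0.0[0]110   (s2,0)→(s0,.,L)
state=s0 head=2 tape=.0.[0].110   (s0,0)→(s1,.,R)
state=s1 head=3 tape=.0..[.]110   (s1,.)→(s1,.,L)
state=s1 head=2 tape=.0.[.].110   (s1,.)→(s1,.,L)
state=s1 head=1 tape=.0[.]..110   (s1,.)→(s1,.,L)
state=s1 head=0 tape=.[0]...110   (s1,0)→(s2,1,L)
state=s2 head=-1 tape=[.]1...110   (s2,.)→(s1,1,R)
state=s1 head=0 tape=1[1]...110   (s1,1)→(s1,0,R)
state=s1 head=1 tape=10[.]..110   (s1,.)→(s1,.,L)
state=s1 head=0 tape=1[0]...110   (s1,0)→(s2,1,L)
state=s2 head=-1 tape=[1]1...110
Cell -1 holds 1 when M halts.

1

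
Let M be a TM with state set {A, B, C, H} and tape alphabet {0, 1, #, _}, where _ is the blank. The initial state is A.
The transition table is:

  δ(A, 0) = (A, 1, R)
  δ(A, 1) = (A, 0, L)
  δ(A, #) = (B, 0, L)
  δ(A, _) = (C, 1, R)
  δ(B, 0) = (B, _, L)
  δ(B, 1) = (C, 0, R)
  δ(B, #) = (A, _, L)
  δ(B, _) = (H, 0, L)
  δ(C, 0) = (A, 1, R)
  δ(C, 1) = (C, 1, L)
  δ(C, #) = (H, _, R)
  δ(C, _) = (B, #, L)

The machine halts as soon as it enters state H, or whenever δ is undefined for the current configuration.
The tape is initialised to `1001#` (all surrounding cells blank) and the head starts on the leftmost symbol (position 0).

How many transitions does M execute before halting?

A | __[1]001#___   read 1 → write 0, move L, go to A
A | _[_]0001#___   read _ → write 1, move R, go to C
C | _1[0]001#___   read 0 → write 1, move R, go to A
A | _11[0]01#___   read 0 → write 1, move R, go to A
A | _111[0]1#___   read 0 → write 1, move R, go to A
A | _1111[1]#___   read 1 → write 0, move L, go to A
A | _111[1]0#___   read 1 → write 0, move L, go to A
A | _11[1]00#___   read 1 → write 0, move L, go to A
A | _1[1]000#___   read 1 → write 0, move L, go to A
A | _[1]0000#___   read 1 → write 0, move L, go to A
A | [_]00000#___   read _ → write 1, move R, go to C
C | 1[0]0000#___   read 0 → write 1, move R, go to A
A | 11[0]000#___   read 0 → write 1, move R, go to A
A | 111[0]00#___   read 0 → write 1, move R, go to A
A | 1111[0]0#___   read 0 → write 1, move R, go to A
A | 11111[0]#___   read 0 → write 1, move R, go to A
A | 111111[#]___   read # → write 0, move L, go to B
B | 11111[1]0___   read 1 → write 0, move R, go to C
C | 111110[0]___   read 0 → write 1, move R, go to A
A | 1111101[_]__   read _ → write 1, move R, go to C
C | 11111011[_]_   read _ → write #, move L, go to B
B | 1111101[1]#_   read 1 → write 0, move R, go to C
C | 11111010[#]_   read # → write _, move R, go to H
H | 11111010_[_]
M halts after 23 transitions.

23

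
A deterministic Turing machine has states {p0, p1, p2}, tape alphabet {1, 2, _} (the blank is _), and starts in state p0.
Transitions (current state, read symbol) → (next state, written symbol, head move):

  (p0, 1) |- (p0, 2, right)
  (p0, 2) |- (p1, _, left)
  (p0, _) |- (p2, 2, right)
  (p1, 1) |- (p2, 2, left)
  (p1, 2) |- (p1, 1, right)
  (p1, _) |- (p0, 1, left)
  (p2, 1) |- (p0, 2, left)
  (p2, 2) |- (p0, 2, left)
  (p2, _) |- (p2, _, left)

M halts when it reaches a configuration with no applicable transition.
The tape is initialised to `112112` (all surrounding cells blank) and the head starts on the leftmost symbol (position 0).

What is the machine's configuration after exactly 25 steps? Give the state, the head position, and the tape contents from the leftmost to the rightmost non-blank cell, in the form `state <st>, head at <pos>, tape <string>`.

p0 | [1]12112__   read 1 → write 2, move right, go to p0
p0 | 2[1]2112__   read 1 → write 2, move right, go to p0
p0 | 22[2]112__   read 2 → write _, move left, go to p1
p1 | 2[2]_112__   read 2 → write 1, move right, go to p1
p1 | 21[_]112__   read _ → write 1, move left, go to p0
p0 | 2[1]1112__   read 1 → write 2, move right, go to p0
p0 | 22[1]112__   read 1 → write 2, move right, go to p0
p0 | 222[1]12__   read 1 → write 2, move right, go to p0
p0 | 2222[1]2__   read 1 → write 2, move right, go to p0
p0 | 22222[2]__   read 2 → write _, move left, go to p1
p1 | 2222[2]___   read 2 → write 1, move right, go to p1
p1 | 22221[_]__   read _ → write 1, move left, go to p0
p0 | 2222[1]1__   read 1 → write 2, move right, go to p0
p0 | 22222[1]__   read 1 → write 2, move right, go to p0
p0 | 222222[_]_   read _ → write 2, move right, go to p2
p2 | 2222222[_]   read _ → write _, move left, go to p2
p2 | 222222[2]_   read 2 → write 2, move left, go to p0
p0 | 22222[2]2_   read 2 → write _, move left, go to p1
p1 | 2222[2]_2_   read 2 → write 1, move right, go to p1
p1 | 22221[_]2_   read _ → write 1, move left, go to p0
p0 | 2222[1]12_   read 1 → write 2, move right, go to p0
p0 | 22222[1]2_   read 1 → write 2, move right, go to p0
p0 | 222222[2]_   read 2 → write _, move left, go to p1
p1 | 22222[2]__   read 2 → write 1, move right, go to p1
p1 | 222221[_]_   read _ → write 1, move left, go to p0
p0 | 22222[1]1_
After 25 steps: state p0, head at 5, tape 2222211.

state p0, head at 5, tape 2222211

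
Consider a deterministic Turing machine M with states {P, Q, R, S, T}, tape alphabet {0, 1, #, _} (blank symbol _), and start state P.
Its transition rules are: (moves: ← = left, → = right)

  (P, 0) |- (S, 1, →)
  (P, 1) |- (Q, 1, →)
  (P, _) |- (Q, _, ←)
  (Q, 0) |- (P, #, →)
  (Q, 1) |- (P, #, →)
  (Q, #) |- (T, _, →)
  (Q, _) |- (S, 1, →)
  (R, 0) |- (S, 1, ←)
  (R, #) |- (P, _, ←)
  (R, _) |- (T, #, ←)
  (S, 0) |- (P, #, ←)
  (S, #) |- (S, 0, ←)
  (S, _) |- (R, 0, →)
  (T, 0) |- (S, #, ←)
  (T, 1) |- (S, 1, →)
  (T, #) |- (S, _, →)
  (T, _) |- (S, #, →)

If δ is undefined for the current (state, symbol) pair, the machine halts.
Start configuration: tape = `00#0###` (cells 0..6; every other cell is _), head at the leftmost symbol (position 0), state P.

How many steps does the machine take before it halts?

23

P | [0]0#0###_   read 0 → write 1, move →, go to S
S | 1[0]#0###_   read 0 → write #, move ←, go to P
P | [1]##0###_   read 1 → write 1, move →, go to Q
Q | 1[#]#0###_   read # → write _, move →, go to T
T | 1_[#]0###_   read # → write _, move →, go to S
S | 1__[0]###_   read 0 → write #, move ←, go to P
P | 1_[_]####_   read _ → write _, move ←, go to Q
Q | 1[_]_####_   read _ → write 1, move →, go to S
S | 11[_]####_   read _ → write 0, move →, go to R
R | 110[#]###_   read # → write _, move ←, go to P
P | 11[0]_###_   read 0 → write 1, move →, go to S
S | 111[_]###_   read _ → write 0, move →, go to R
R | 1110[#]##_   read # → write _, move ←, go to P
P | 111[0]_##_   read 0 → write 1, move →, go to S
S | 1111[_]##_   read _ → write 0, move →, go to R
R | 11110[#]#_   read # → write _, move ←, go to P
P | 1111[0]_#_   read 0 → write 1, move →, go to S
S | 11111[_]#_   read _ → write 0, move →, go to R
R | 111110[#]_   read # → write _, move ←, go to P
P | 11111[0]__   read 0 → write 1, move →, go to S
S | 111111[_]_   read _ → write 0, move →, go to R
R | 1111110[_]   read _ → write #, move ←, go to T
T | 111111[0]#   read 0 → write #, move ←, go to S
S | 11111[1]##
M halts after 23 transitions.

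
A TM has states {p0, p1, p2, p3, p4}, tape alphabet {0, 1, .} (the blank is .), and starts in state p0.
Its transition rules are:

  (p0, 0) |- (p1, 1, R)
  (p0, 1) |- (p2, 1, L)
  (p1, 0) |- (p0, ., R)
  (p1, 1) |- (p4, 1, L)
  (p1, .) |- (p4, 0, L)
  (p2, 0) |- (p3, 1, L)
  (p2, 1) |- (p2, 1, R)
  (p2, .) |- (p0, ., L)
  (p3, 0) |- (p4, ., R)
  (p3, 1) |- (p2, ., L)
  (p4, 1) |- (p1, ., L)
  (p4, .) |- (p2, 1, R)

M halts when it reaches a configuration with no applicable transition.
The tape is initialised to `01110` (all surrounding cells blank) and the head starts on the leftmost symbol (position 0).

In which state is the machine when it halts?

p0

state=p0 head=0 tape=....[0]1110   (p0,0)→(p1,1,R)
state=p1 head=1 tape=....1[1]110   (p1,1)→(p4,1,L)
state=p4 head=0 tape=....[1]1110   (p4,1)→(p1,.,L)
state=p1 head=-1 tape=...[.].1110   (p1,.)→(p4,0,L)
state=p4 head=-2 tape=..[.]0.1110   (p4,.)→(p2,1,R)
state=p2 head=-1 tape=..1[0].1110   (p2,0)→(p3,1,L)
state=p3 head=-2 tape=..[1]1.1110   (p3,1)→(p2,.,L)
state=p2 head=-3 tape=.[.].1.1110   (p2,.)→(p0,.,L)
state=p0 head=-4 tape=[.]..1.1110
No transition is defined for (p0, .); M halts in state p0.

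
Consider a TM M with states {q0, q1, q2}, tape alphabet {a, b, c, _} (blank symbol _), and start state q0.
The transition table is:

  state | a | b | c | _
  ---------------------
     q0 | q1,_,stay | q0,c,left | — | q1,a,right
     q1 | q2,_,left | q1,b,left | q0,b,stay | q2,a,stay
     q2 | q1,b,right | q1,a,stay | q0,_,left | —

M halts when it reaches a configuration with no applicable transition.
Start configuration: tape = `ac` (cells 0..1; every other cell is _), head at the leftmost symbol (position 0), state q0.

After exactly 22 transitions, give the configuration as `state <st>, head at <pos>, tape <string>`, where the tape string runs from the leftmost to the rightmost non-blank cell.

state q0, head at -1, tape bbcc

state=q0 head=0 tape=__[a]c   (q0,a)→(q1,_,stay)
state=q1 head=0 tape=__[_]c   (q1,_)→(q2,a,stay)
state=q2 head=0 tape=__[a]c   (q2,a)→(q1,b,right)
state=q1 head=1 tape=__b[c]   (q1,c)→(q0,b,stay)
state=q0 head=1 tape=__b[b]   (q0,b)→(q0,c,left)
state=q0 head=0 tape=__[b]c   (q0,b)→(q0,c,left)
state=q0 head=-1 tape=_[_]cc   (q0,_)→(q1,a,right)
state=q1 head=0 tape=_a[c]c   (q1,c)→(q0,b,stay)
state=q0 head=0 tape=_a[b]c   (q0,b)→(q0,c,left)
state=q0 head=-1 tape=_[a]cc   (q0,a)→(q1,_,stay)
state=q1 head=-1 tape=_[_]cc   (q1,_)→(q2,a,stay)
state=q2 head=-1 tape=_[a]cc   (q2,a)→(q1,b,right)
state=q1 head=0 tape=_b[c]c   (q1,c)→(q0,b,stay)
state=q0 head=0 tape=_b[b]c   (q0,b)→(q0,c,left)
state=q0 head=-1 tape=_[b]cc   (q0,b)→(q0,c,left)
state=q0 head=-2 tape=[_]ccc   (q0,_)→(q1,a,right)
state=q1 head=-1 tape=a[c]cc   (q1,c)→(q0,b,stay)
state=q0 head=-1 tape=a[b]cc   (q0,b)→(q0,c,left)
state=q0 head=-2 tape=[a]ccc   (q0,a)→(q1,_,stay)
state=q1 head=-2 tape=[_]ccc   (q1,_)→(q2,a,stay)
state=q2 head=-2 tape=[a]ccc   (q2,a)→(q1,b,right)
state=q1 head=-1 tape=b[c]cc   (q1,c)→(q0,b,stay)
state=q0 head=-1 tape=b[b]cc
After 22 steps: state q0, head at -1, tape bbcc.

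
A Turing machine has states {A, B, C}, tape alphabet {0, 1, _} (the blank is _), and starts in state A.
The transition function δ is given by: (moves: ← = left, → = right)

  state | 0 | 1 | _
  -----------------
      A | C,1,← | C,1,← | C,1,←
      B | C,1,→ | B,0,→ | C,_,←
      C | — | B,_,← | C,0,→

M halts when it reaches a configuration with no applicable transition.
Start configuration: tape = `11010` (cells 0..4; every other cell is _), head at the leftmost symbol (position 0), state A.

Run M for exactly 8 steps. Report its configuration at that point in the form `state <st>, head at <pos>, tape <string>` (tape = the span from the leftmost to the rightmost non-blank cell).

state C, head at 2, tape 110010

A | _[1]1010   read 1 → write 1, move ←, go to C
C | [_]11010   read _ → write 0, move →, go to C
C | 0[1]1010   read 1 → write _, move ←, go to B
B | [0]_1010   read 0 → write 1, move →, go to C
C | 1[_]1010   read _ → write 0, move →, go to C
C | 10[1]010   read 1 → write _, move ←, go to B
B | 1[0]_010   read 0 → write 1, move →, go to C
C | 11[_]010   read _ → write 0, move →, go to C
C | 110[0]10
After 8 steps: state C, head at 2, tape 110010.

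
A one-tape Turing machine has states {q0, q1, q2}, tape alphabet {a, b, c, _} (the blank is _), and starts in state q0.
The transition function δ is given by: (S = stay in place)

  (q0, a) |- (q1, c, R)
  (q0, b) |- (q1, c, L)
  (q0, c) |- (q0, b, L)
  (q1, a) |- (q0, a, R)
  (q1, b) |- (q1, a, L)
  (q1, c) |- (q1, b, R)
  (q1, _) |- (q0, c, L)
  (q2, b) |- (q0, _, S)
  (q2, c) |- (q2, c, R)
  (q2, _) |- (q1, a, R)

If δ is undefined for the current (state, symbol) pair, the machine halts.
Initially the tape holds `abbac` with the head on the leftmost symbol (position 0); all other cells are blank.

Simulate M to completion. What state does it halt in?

q0

state=q0 head=0 tape=[a]bbac___   (q0,a)→(q1,c,R)
state=q1 head=1 tape=c[b]bac___   (q1,b)→(q1,a,L)
state=q1 head=0 tape=[c]abac___   (q1,c)→(q1,b,R)
state=q1 head=1 tape=b[a]bac___   (q1,a)→(q0,a,R)
state=q0 head=2 tape=ba[b]ac___   (q0,b)→(q1,c,L)
state=q1 head=1 tape=b[a]cac___   (q1,a)→(q0,a,R)
state=q0 head=2 tape=ba[c]ac___   (q0,c)→(q0,b,L)
state=q0 head=1 tape=b[a]bac___   (q0,a)→(q1,c,R)
state=q1 head=2 tape=bc[b]ac___   (q1,b)→(q1,a,L)
state=q1 head=1 tape=b[c]aac___   (q1,c)→(q1,b,R)
state=q1 head=2 tape=bb[a]ac___   (q1,a)→(q0,a,R)
state=q0 head=3 tape=bba[a]c___   (q0,a)→(q1,c,R)
state=q1 head=4 tape=bbac[c]___   (q1,c)→(q1,b,R)
state=q1 head=5 tape=bbacb[_]__   (q1,_)→(q0,c,L)
state=q0 head=4 tape=bbac[b]c__   (q0,b)→(q1,c,L)
state=q1 head=3 tape=bba[c]cc__   (q1,c)→(q1,b,R)
state=q1 head=4 tape=bbab[c]c__   (q1,c)→(q1,b,R)
state=q1 head=5 tape=bbabb[c]__   (q1,c)→(q1,b,R)
state=q1 head=6 tape=bbabbb[_]_   (q1,_)→(q0,c,L)
state=q0 head=5 tape=bbabb[b]c_   (q0,b)→(q1,c,L)
state=q1 head=4 tape=bbab[b]cc_   (q1,b)→(q1,a,L)
state=q1 head=3 tape=bba[b]acc_   (q1,b)→(q1,a,L)
state=q1 head=2 tape=bb[a]aacc_   (q1,a)→(q0,a,R)
state=q0 head=3 tape=bba[a]acc_   (q0,a)→(q1,c,R)
state=q1 head=4 tape=bbac[a]cc_   (q1,a)→(q0,a,R)
state=q0 head=5 tape=bbaca[c]c_   (q0,c)→(q0,b,L)
state=q0 head=4 tape=bbac[a]bc_   (q0,a)→(q1,c,R)
state=q1 head=5 tape=bbacc[b]c_   (q1,b)→(q1,a,L)
state=q1 head=4 tape=bbac[c]ac_   (q1,c)→(q1,b,R)
state=q1 head=5 tape=bbacb[a]c_   (q1,a)→(q0,a,R)
state=q0 head=6 tape=bbacba[c]_   (q0,c)→(q0,b,L)
state=q0 head=5 tape=bbacb[a]b_   (q0,a)→(q1,c,R)
state=q1 head=6 tape=bbacbc[b]_   (q1,b)→(q1,a,L)
state=q1 head=5 tape=bbacb[c]a_   (q1,c)→(q1,b,R)
state=q1 head=6 tape=bbacbb[a]_   (q1,a)→(q0,a,R)
state=q0 head=7 tape=bbacbba[_]
No transition is defined for (q0, _); M halts in state q0.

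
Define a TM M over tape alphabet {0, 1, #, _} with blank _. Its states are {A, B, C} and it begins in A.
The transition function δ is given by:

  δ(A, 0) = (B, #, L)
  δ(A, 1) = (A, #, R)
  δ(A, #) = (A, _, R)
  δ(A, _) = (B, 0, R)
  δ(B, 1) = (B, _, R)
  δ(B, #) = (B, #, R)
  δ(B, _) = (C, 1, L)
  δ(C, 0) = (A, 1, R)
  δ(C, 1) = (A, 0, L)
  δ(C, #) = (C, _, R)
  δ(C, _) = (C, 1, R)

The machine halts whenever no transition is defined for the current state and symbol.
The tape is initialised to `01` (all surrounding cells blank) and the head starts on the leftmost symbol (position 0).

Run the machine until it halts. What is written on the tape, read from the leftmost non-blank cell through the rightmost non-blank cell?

state=A head=0 tape=__[0]1__   (A,0)→(B,#,L)
state=B head=-1 tape=_[_]#1__   (B,_)→(C,1,L)
state=C head=-2 tape=[_]1#1__   (C,_)→(C,1,R)
state=C head=-1 tape=1[1]#1__   (C,1)→(A,0,L)
state=A head=-2 tape=[1]0#1__   (A,1)→(A,#,R)
state=A head=-1 tape=#[0]#1__   (A,0)→(B,#,L)
state=B head=-2 tape=[#]##1__   (B,#)→(B,#,R)
state=B head=-1 tape=#[#]#1__   (B,#)→(B,#,R)
state=B head=0 tape=##[#]1__   (B,#)→(B,#,R)
state=B head=1 tape=###[1]__   (B,1)→(B,_,R)
state=B head=2 tape=###_[_]_   (B,_)→(C,1,L)
state=C head=1 tape=###[_]1_   (C,_)→(C,1,R)
state=C head=2 tape=###1[1]_   (C,1)→(A,0,L)
state=A head=1 tape=###[1]0_   (A,1)→(A,#,R)
state=A head=2 tape=####[0]_   (A,0)→(B,#,L)
state=B head=1 tape=###[#]#_   (B,#)→(B,#,R)
state=B head=2 tape=####[#]_   (B,#)→(B,#,R)
state=B head=3 tape=#####[_]   (B,_)→(C,1,L)
state=C head=2 tape=####[#]1   (C,#)→(C,_,R)
state=C head=3 tape=####_[1]   (C,1)→(A,0,L)
state=A head=2 tape=####[_]0   (A,_)→(B,0,R)
state=B head=3 tape=####0[0]
The non-blank tape span at halt is ####00.

####00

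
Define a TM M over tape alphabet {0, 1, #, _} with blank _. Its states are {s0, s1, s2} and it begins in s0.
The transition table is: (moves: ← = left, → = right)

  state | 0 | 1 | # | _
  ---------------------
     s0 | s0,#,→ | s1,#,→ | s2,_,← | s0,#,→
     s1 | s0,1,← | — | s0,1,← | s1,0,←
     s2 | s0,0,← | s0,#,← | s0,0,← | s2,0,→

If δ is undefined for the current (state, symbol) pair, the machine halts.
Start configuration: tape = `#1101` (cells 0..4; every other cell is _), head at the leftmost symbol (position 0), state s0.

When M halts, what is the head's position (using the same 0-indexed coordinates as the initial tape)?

4

state=s0 head=0 tape=__[#]1101   (s0,#)→(s2,_,←)
state=s2 head=-1 tape=_[_]_1101   (s2,_)→(s2,0,→)
state=s2 head=0 tape=_0[_]1101   (s2,_)→(s2,0,→)
state=s2 head=1 tape=_00[1]101   (s2,1)→(s0,#,←)
state=s0 head=0 tape=_0[0]#101   (s0,0)→(s0,#,→)
state=s0 head=1 tape=_0#[#]101   (s0,#)→(s2,_,←)
state=s2 head=0 tape=_0[#]_101   (s2,#)→(s0,0,←)
state=s0 head=-1 tape=_[0]0_101   (s0,0)→(s0,#,→)
state=s0 head=0 tape=_#[0]_101   (s0,0)→(s0,#,→)
state=s0 head=1 tape=_##[_]101   (s0,_)→(s0,#,→)
state=s0 head=2 tape=_###[1]01   (s0,1)→(s1,#,→)
state=s1 head=3 tape=_####[0]1   (s1,0)→(s0,1,←)
state=s0 head=2 tape=_###[#]11   (s0,#)→(s2,_,←)
state=s2 head=1 tape=_##[#]_11   (s2,#)→(s0,0,←)
state=s0 head=0 tape=_#[#]0_11   (s0,#)→(s2,_,←)
state=s2 head=-1 tape=_[#]_0_11   (s2,#)→(s0,0,←)
state=s0 head=-2 tape=[_]0_0_11   (s0,_)→(s0,#,→)
state=s0 head=-1 tape=#[0]_0_11   (s0,0)→(s0,#,→)
state=s0 head=0 tape=##[_]0_11   (s0,_)→(s0,#,→)
state=s0 head=1 tape=###[0]_11   (s0,0)→(s0,#,→)
state=s0 head=2 tape=####[_]11   (s0,_)→(s0,#,→)
state=s0 head=3 tape=#####[1]1   (s0,1)→(s1,#,→)
state=s1 head=4 tape=######[1]
At halt the head is at cell 4.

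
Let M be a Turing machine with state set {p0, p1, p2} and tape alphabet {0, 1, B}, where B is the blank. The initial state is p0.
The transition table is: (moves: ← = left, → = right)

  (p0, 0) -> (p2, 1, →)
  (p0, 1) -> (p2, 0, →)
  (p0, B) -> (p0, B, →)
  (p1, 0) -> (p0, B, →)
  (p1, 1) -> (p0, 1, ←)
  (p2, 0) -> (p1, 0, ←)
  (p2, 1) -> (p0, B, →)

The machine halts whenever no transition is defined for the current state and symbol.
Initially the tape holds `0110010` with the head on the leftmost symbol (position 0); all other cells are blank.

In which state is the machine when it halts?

p2

state=p0 head=0 tape=[0]110010B   (p0,0)→(p2,1,→)
state=p2 head=1 tape=1[1]10010B   (p2,1)→(p0,B,→)
state=p0 head=2 tape=1B[1]0010B   (p0,1)→(p2,0,→)
state=p2 head=3 tape=1B0[0]010B   (p2,0)→(p1,0,←)
state=p1 head=2 tape=1B[0]0010B   (p1,0)→(p0,B,→)
state=p0 head=3 tape=1BB[0]010B   (p0,0)→(p2,1,→)
state=p2 head=4 tape=1BB1[0]10B   (p2,0)→(p1,0,←)
state=p1 head=3 tape=1BB[1]010B   (p1,1)→(p0,1,←)
state=p0 head=2 tape=1B[B]1010B   (p0,B)→(p0,B,→)
state=p0 head=3 tape=1BB[1]010B   (p0,1)→(p2,0,→)
state=p2 head=4 tape=1BB0[0]10B   (p2,0)→(p1,0,←)
state=p1 head=3 tape=1BB[0]010B   (p1,0)→(p0,B,→)
state=p0 head=4 tape=1BBB[0]10B   (p0,0)→(p2,1,→)
state=p2 head=5 tape=1BBB1[1]0B   (p2,1)→(p0,B,→)
state=p0 head=6 tape=1BBB1B[0]B   (p0,0)→(p2,1,→)
state=p2 head=7 tape=1BBB1B1[B]
No transition is defined for (p2, B); M halts in state p2.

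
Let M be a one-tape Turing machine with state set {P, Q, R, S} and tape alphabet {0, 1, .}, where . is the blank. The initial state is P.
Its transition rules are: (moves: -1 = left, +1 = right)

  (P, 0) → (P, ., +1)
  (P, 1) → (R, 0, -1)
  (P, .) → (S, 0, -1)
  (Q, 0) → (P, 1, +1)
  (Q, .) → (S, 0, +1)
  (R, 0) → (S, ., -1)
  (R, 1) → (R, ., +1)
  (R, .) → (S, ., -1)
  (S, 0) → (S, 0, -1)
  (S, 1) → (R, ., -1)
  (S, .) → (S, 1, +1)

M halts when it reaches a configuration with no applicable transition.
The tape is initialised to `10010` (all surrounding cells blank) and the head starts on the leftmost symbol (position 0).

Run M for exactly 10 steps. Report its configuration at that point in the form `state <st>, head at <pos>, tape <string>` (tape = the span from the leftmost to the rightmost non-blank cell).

state=P head=0 tape=..[1]0010   (P,1)→(R,0,-1)
state=R head=-1 tape=.[.]00010   (R,.)→(S,.,-1)
state=S head=-2 tape=[.].00010   (S,.)→(S,1,+1)
state=S head=-1 tape=1[.]00010   (S,.)→(S,1,+1)
state=S head=0 tape=11[0]0010   (S,0)→(S,0,-1)
state=S head=-1 tape=1[1]00010   (S,1)→(R,.,-1)
state=R head=-2 tape=[1].00010   (R,1)→(R,.,+1)
state=R head=-1 tape=.[.]00010   (R,.)→(S,.,-1)
state=S head=-2 tape=[.].00010   (S,.)→(S,1,+1)
state=S head=-1 tape=1[.]00010   (S,.)→(S,1,+1)
state=S head=0 tape=11[0]0010
After 10 steps: state S, head at 0, tape 1100010.

state S, head at 0, tape 1100010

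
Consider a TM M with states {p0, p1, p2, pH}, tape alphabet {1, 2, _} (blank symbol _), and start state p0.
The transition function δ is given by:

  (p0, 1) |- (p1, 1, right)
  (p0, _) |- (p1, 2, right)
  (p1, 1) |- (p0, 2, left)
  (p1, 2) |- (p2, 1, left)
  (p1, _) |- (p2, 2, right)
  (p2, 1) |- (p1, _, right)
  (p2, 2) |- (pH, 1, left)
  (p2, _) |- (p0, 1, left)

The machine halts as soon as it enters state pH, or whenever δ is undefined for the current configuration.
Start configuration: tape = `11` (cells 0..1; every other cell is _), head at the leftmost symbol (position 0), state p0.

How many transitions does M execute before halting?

p0 | _[1]1   read 1 → write 1, move right, go to p1
p1 | _1[1]   read 1 → write 2, move left, go to p0
p0 | _[1]2   read 1 → write 1, move right, go to p1
p1 | _1[2]   read 2 → write 1, move left, go to p2
p2 | _[1]1   read 1 → write _, move right, go to p1
p1 | __[1]   read 1 → write 2, move left, go to p0
p0 | _[_]2   read _ → write 2, move right, go to p1
p1 | _2[2]   read 2 → write 1, move left, go to p2
p2 | _[2]1   read 2 → write 1, move left, go to pH
pH | [_]11
M halts after 9 transitions.

9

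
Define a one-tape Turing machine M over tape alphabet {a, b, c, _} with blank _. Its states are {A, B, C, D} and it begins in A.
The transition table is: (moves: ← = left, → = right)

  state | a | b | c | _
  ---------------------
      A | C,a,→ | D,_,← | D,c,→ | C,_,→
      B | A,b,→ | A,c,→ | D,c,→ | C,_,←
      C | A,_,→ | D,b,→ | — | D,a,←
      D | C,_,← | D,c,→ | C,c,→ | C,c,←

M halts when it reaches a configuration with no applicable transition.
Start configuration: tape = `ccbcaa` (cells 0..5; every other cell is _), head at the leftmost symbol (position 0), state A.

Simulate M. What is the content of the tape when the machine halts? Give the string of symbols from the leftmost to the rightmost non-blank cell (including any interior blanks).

A | [c]cbcaa___   read c → write c, move →, go to D
D | c[c]bcaa___   read c → write c, move →, go to C
C | cc[b]caa___   read b → write b, move →, go to D
D | ccb[c]aa___   read c → write c, move →, go to C
C | ccbc[a]a___   read a → write _, move →, go to A
A | ccbc_[a]___   read a → write a, move →, go to C
C | ccbc_a[_]__   read _ → write a, move ←, go to D
D | ccbc_[a]a__   read a → write _, move ←, go to C
C | ccbc[_]_a__   read _ → write a, move ←, go to D
D | ccb[c]a_a__   read c → write c, move →, go to C
C | ccbc[a]_a__   read a → write _, move →, go to A
A | ccbc_[_]a__   read _ → write _, move →, go to C
C | ccbc__[a]__   read a → write _, move →, go to A
A | ccbc___[_]_   read _ → write _, move →, go to C
C | ccbc____[_]   read _ → write a, move ←, go to D
D | ccbc___[_]a   read _ → write c, move ←, go to C
C | ccbc__[_]ca   read _ → write a, move ←, go to D
D | ccbc_[_]aca   read _ → write c, move ←, go to C
C | ccbc[_]caca   read _ → write a, move ←, go to D
D | ccb[c]acaca   read c → write c, move →, go to C
C | ccbc[a]caca   read a → write _, move →, go to A
A | ccbc_[c]aca   read c → write c, move →, go to D
D | ccbc_c[a]ca   read a → write _, move ←, go to C
C | ccbc_[c]_ca
The non-blank tape span at halt is ccbc_c_ca.

ccbc_c_ca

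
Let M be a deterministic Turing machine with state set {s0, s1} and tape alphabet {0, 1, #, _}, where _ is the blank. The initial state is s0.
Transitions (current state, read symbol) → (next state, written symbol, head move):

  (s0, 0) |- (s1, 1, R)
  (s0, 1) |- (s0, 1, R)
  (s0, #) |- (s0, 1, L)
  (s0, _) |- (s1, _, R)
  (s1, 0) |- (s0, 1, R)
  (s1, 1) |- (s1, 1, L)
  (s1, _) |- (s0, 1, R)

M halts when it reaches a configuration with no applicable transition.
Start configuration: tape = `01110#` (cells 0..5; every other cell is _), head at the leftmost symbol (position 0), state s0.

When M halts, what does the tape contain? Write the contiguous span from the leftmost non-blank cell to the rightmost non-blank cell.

111111#

state=s0 head=0 tape=_[0]1110#   (s0,0)→(s1,1,R)
state=s1 head=1 tape=_1[1]110#   (s1,1)→(s1,1,L)
state=s1 head=0 tape=_[1]1110#   (s1,1)→(s1,1,L)
state=s1 head=-1 tape=[_]11110#   (s1,_)→(s0,1,R)
state=s0 head=0 tape=1[1]1110#   (s0,1)→(s0,1,R)
state=s0 head=1 tape=11[1]110#   (s0,1)→(s0,1,R)
state=s0 head=2 tape=111[1]10#   (s0,1)→(s0,1,R)
state=s0 head=3 tape=1111[1]0#   (s0,1)→(s0,1,R)
state=s0 head=4 tape=11111[0]#   (s0,0)→(s1,1,R)
state=s1 head=5 tape=111111[#]
The non-blank tape span at halt is 111111#.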